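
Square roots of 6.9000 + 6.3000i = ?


|z| = sqrt(47.61+39.69) = 9.3434
sqrt((|z|+a)/2) = sqrt((9.3434+6.9)/2) = sqrt(8.1217) = 2.8499
sqrt((|z|-a)/2) = sqrt((9.3434-6.9)/2) = sqrt(1.2217) = 1.1053

±(2.8499 + 1.1053i) i.e. 2.8499 + 1.1053i and -2.8499 - 1.1053i


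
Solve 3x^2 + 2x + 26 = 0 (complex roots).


disc = 2^2 - 4*3*26 = 4 - 312 = -308
sqrt(|disc|) = sqrt(308) = 17.5499
Real part = -2/(2*3) = -0.3333
Imag part = 17.5499/(2*3) = 2.9250

-0.3333 ± 2.9250i


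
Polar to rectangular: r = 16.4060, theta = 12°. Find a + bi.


a = 16.4060*cos(12°) = 16.4060*0.97815 = 16.0475
b = 16.4060*sin(12°) = 16.4060*0.20791 = 3.4110

16.0475 + 3.4110i


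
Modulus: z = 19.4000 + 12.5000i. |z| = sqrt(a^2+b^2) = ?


|z| = sqrt(19.4^2 + 12.5^2) = sqrt(376.36 + 156.25) = sqrt(532.61) = 23.0783

|z| = 23.0783


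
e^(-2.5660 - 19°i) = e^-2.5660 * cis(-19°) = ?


e^-2.5660 = 0.07684
cos(-19°) = 0.9455
sin(-19°) = -0.3256
Real = 0.07684*0.9455 = 0.0727
Imag = 0.07684*(-0.3256) = -0.0250

0.0727 - 0.0250i


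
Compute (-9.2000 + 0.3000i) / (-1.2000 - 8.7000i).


Conjugate of z2 = -1.2000 + 8.7000i
Numerator: (-9.2000 + 0.3000i)(-1.2000 + 8.7000i) = 8.4300 - 80.4000i
Denominator: (-1.2)^2 + (-8.7)^2 = 77.13
Result = (8.4300 - 80.4000i)/77.13

0.1093 - 1.0424i


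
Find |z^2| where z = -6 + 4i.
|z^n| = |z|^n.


|z| = sqrt(36+16) = sqrt(52) = 7.2111
|z^2| = |z|^2 = (sqrt(52))^2 = 52

|z^2| = 52


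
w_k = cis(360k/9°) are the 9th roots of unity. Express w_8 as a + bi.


Angle = 360*8/9 = 320°
a = cos(320°) = 0.7660
b = sin(320°) = -0.6428

0.7660 - 0.6428i


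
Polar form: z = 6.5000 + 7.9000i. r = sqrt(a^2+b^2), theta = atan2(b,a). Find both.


r = sqrt(42.25+62.41) = sqrt(104.66) = 10.2303
theta = atan2(7.9, 6.5) = 50.5530 degrees

r = 10.2303, theta = 50.5530 degrees


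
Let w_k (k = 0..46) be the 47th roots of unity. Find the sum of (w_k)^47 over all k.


The roots are w_k = w^k with w = e^(2*pi*i/47), and (w^k)^47 = (w^47)^k.
So S = 1 + u + u^2 + ... + u^(46) with u = w^47.
47 = 1*47 + 0, so 47 is a multiple of 47 and u = (w^47)^1 = 1.
Every one of the 47 terms equals 1: S = 47

S = 47


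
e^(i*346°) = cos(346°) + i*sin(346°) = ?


cos(346°) = 0.9703
sin(346°) = -0.2419

e^(i*346°) = 0.9703 - 0.2419i


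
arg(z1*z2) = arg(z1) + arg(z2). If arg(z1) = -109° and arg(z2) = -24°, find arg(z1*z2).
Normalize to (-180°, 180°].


arg(z1*z2) = -109° - 24° = -133°
Normalized to (-180°, 180°]: -133°

-133°


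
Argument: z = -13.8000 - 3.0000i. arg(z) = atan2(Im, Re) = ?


Re = -13.8, Im = -3
arg = atan2(-3, -13.8) = -167.7352 degrees

arg(z) = -167.7352 degrees


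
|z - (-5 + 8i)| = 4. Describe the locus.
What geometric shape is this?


|z - z0| = r is a circle with center z0 and radius r.
Center = (-5, 8), radius = 4

Circle with center (-5, 8) and radius 4


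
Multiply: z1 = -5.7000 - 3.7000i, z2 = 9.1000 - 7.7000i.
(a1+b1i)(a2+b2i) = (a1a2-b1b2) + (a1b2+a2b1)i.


Real = -5.7*9.1 - (-3.7)*(-7.7) = -51.87 - 28.49 = -80.36
Imag = -5.7*(-7.7) + 9.1*(-3.7) = 43.89 - (33.67) = 10.22

-80.3600 + 10.2200i


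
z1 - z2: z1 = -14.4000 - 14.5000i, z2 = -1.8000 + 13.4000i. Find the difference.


Real: -14.4 + 1.8 = -12.6
Imag: -14.5 - 13.4 = -27.9

-12.6000 - 27.9000i


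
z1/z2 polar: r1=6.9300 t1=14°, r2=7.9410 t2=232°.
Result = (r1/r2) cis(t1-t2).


r = 6.9300 / 7.9410 = 0.8727
theta = 14° - 232° = -218° = 142° (mod 360)

0.8727 cis(142°)


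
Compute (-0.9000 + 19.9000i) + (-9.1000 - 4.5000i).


Real: -0.9 - 9.1 = -10
Imag: 19.9 - 4.5 = 15.4

-10.0000 + 15.4000i


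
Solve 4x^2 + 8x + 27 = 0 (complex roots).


disc = 8^2 - 4*4*27 = 64 - 432 = -368
sqrt(|disc|) = sqrt(368) = 19.1833
Real part = -8/(2*4) = -1.0000
Imag part = 19.1833/(2*4) = 2.3979

-1.0000 ± 2.3979i


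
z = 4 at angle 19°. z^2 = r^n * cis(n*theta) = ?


r^2 = 4^2 = 16
n*theta = 2*19° = 38° = 38° (mod 360)
a = 16*cos(38°) = 12.6082
b = 16*sin(38°) = 9.8506

16 cis(38°) = 12.6082 + 9.8506i


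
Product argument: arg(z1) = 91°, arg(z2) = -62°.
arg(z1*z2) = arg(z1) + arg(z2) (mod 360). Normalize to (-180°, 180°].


arg(z1*z2) = 91° - 62° = 29°
Normalized to (-180°, 180°]: 29°

29°


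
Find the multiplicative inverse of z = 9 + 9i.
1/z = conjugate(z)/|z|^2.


|z|^2 = 81+81 = 162
1/z = (9 - 9i)/162

1/z = 0.0556 - 0.0556i


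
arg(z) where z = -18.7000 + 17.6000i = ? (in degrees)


Re = -18.7, Im = 17.6
arg = atan2(17.6, -18.7) = 136.7357 degrees

arg(z) = 136.7357 degrees


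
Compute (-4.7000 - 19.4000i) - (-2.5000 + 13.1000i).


Real: -4.7 + 2.5 = -2.2
Imag: -19.4 - 13.1 = -32.5

-2.2000 - 32.5000i


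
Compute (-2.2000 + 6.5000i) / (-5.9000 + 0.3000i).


Conjugate of z2 = -5.9000 - 0.3000i
Numerator: (-2.2000 + 6.5000i)(-5.9000 - 0.3000i) = 14.9300 - 37.6900i
Denominator: (-5.9)^2 + 0.3^2 = 34.9
Result = (14.9300 - 37.6900i)/34.9

0.4278 - 1.0799i


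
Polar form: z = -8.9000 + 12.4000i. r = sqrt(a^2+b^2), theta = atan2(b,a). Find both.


r = sqrt(79.21+153.76) = sqrt(232.97) = 15.2634
theta = atan2(12.4, -8.9) = 125.6686 degrees

r = 15.2634, theta = 125.6686 degrees


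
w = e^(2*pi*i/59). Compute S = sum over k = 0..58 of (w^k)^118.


The roots are w_k = w^k with w = e^(2*pi*i/59), and (w^k)^118 = (w^118)^k.
So S = 1 + u + u^2 + ... + u^(58) with u = w^118.
118 = 2*59 + 0, so 118 is a multiple of 59 and u = (w^59)^2 = 1.
Every one of the 59 terms equals 1: S = 59

S = 59


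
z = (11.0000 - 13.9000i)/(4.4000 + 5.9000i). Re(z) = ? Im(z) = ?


Multiply by conjugate: (11.0000 - 13.9000i)(4.4000 - 5.9000i) / (4.4^2 + 5.9^2)
Numerator real = 11*4.4 - (13.9)*5.9 = -33.61
Numerator imag = -13.9*4.4 - 11*5.9 = -126.06
Denominator = 54.17
Re(z) = -33.61/54.17 = -0.6205
Im(z) = -126.06/54.17 = -2.3271

Re(z) = -0.6205, Im(z) = -2.3271


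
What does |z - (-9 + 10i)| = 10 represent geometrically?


|z - z0| = r is a circle with center z0 and radius r.
Center = (-9, 10), radius = 10

Circle with center (-9, 10) and radius 10


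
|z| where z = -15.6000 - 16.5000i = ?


|z| = sqrt((-15.6)^2 + (-16.5)^2) = sqrt(243.36 + 272.25) = sqrt(515.61) = 22.7070

|z| = 22.7070


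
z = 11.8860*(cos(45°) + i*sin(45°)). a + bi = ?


a = 11.8860*cos(45°) = 11.8860*0.70711 = 8.4047
b = 11.8860*sin(45°) = 11.8860*0.70711 = 8.4047

8.4047 + 8.4047i


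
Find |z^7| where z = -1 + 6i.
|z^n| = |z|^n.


|z| = sqrt(1+36) = sqrt(37) = 6.0828
|z^7| = |z|^7 = (sqrt(37))^7 = 37^3 * sqrt(37) = 50653*sqrt(37)

|z^7| = 50653*sqrt(37) ≈ 308110.1704


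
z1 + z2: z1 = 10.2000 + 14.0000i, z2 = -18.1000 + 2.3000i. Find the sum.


Real: 10.2 - 18.1 = -7.9
Imag: 14 + 2.3 = 16.3

-7.9000 + 16.3000i


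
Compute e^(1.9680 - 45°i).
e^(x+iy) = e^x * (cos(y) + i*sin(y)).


e^1.9680 = 7.1563
cos(-45°) = 0.70711
sin(-45°) = -0.70711
Real = 7.1563*0.70711 = 5.0603
Imag = 7.1563*(-0.70711) = -5.0603

5.0603 - 5.0603i


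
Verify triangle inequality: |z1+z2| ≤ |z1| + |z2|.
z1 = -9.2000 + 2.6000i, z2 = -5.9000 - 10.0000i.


|z1| = sqrt((-9.2)^2 + 2.6^2) = sqrt(91.4) = 9.5603
|z2| = sqrt((-5.9)^2 + (-10)^2) = sqrt(134.81) = 11.6108
z1+z2 = -15.1000 - 7.4000i
|z1+z2| = sqrt(282.77) = 16.8158
|z1|+|z2| = 9.5603 + 11.6108 = 21.1711

|z1+z2| = 16.8158 ≤ |z1|+|z2| = 21.1711 (verified)


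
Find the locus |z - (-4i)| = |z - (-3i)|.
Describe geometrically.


Equal distances means the locus is the perpendicular bisector of z1 and z2.
Midpoint = ((0+0)/2, (-4+(-3))/2) = (0, -3.5000)

Perpendicular bisector through (0, -3.5000)


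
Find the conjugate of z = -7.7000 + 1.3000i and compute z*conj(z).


z_bar = -7.7000 - 1.3000i
z*z_bar = (-7.7)^2 + 1.3^2 = 59.29 + 1.69 = 60.98

z_bar = -7.7000 - 1.3000i, z*z_bar = 60.98


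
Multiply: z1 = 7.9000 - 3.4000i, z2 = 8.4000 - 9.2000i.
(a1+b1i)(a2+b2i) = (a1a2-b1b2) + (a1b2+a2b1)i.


Real = 7.9*8.4 - (-3.4)*(-9.2) = 66.36 - 31.28 = 35.08
Imag = 7.9*(-9.2) + 8.4*(-3.4) = -72.68 - (28.56) = -101.24

35.0800 - 101.2400i


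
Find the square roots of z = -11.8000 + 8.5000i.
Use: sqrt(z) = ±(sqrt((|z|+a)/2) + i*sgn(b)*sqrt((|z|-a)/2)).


|z| = sqrt(139.24+72.25) = 14.5427
sqrt((|z|+a)/2) = sqrt((14.5427+(-11.8))/2) = sqrt(1.3713) = 1.1710
sqrt((|z|-a)/2) = sqrt((14.5427-(-11.8))/2) = sqrt(13.1713) = 3.6292

±(1.1710 + 3.6292i) i.e. 1.1710 + 3.6292i and -1.1710 - 3.6292i


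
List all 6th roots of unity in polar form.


The 6th roots of unity are cis(360k/6°) for k=0..5
Angle step = 360/6 = 60°
Primitive root: cis(60°)
Primitive root = 0.5000 + 0.8660i

6 roots at angles: 0°, 60°, 120°, 180°, 240°, 300°


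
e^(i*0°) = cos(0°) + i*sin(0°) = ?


cos(0°) = 1.0000
sin(0°) = 0

e^(i*0°) = 1.0000 + 0i


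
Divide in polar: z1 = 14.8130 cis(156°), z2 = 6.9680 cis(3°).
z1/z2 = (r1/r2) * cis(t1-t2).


r = 14.8130 / 6.9680 = 2.1259
theta = 156° - 3° = 153° = 153° (mod 360)

2.1259 cis(153°)


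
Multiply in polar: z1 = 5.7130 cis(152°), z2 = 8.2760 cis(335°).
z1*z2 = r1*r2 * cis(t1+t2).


r = 5.7130 * 8.2760 = 47.2808
theta = 152° + 335° = 487° = 127° (mod 360)

47.2808 cis(127°)


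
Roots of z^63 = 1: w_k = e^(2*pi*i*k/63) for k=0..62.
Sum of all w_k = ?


The sum of all 63th roots of unity is 0.
Geometric series: (1 - w^63)/(1 - w) = (1-1)/(1-w) = 0 since w^63 = 1, w ≠ 1.
Alternatively: coefficient of z^62 in z^63 - 1 is 0.

0


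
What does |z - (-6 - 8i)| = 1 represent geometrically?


|z - z0| = r is a circle with center z0 and radius r.
Center = (-6, -8), radius = 1

Circle with center (-6, -8) and radius 1


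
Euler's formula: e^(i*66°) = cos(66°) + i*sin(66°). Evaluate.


cos(66°) = 0.4067
sin(66°) = 0.9135

e^(i*66°) = 0.4067 + 0.9135i


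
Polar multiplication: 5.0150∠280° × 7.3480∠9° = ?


r = 5.0150 * 7.3480 = 36.8502
theta = 280° + 9° = 289° = 289° (mod 360)

36.8502 cis(289°)


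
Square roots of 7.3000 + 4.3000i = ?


|z| = sqrt(53.29+18.49) = 8.4723
sqrt((|z|+a)/2) = sqrt((8.4723+7.3)/2) = sqrt(7.8862) = 2.8082
sqrt((|z|-a)/2) = sqrt((8.4723-7.3)/2) = sqrt(0.5862) = 0.7656

±(2.8082 + 0.7656i) i.e. 2.8082 + 0.7656i and -2.8082 - 0.7656i


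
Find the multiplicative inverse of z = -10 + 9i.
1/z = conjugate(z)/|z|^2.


|z|^2 = 100+81 = 181
1/z = (-10 - 9i)/181

1/z = -0.0552 - 0.0497i


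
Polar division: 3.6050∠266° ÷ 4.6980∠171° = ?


r = 3.6050 / 4.6980 = 0.7673
theta = 266° - 171° = 95° = 95° (mod 360)

0.7673 cis(95°)


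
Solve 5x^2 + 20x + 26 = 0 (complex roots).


disc = 20^2 - 4*5*26 = 400 - 520 = -120
sqrt(|disc|) = sqrt(120) = 10.9545
Real part = -20/(2*5) = -2.0000
Imag part = 10.9545/(2*5) = 1.0954

-2.0000 ± 1.0954i


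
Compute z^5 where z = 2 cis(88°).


r^5 = 2^5 = 32
n*theta = 5*88° = 440° = 80° (mod 360)
a = 32*cos(80°) = 5.5567
b = 32*sin(80°) = 31.5138

32 cis(80°) = 5.5567 + 31.5138i


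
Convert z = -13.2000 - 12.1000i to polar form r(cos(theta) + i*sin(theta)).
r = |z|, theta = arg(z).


r = sqrt(174.24+146.41) = sqrt(320.65) = 17.9067
theta = atan2(-12.1, -13.2) = -137.4896 degrees

r = 17.9067, theta = -137.4896 degrees


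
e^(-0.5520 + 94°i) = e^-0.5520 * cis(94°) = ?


e^-0.5520 = 0.5758
cos(94°) = -0.0698
sin(94°) = 0.9976
Real = 0.5758*(-0.0698) = -0.0402
Imag = 0.5758*0.9976 = 0.5744

-0.0402 + 0.5744i


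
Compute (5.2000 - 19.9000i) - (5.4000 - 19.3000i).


Real: 5.2 - 5.4 = -0.2
Imag: -19.9 + 19.3 = -0.6

-0.2000 - 0.6000i


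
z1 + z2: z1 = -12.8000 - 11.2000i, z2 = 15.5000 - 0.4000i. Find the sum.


Real: -12.8 + 15.5 = 2.7
Imag: -11.2 - 0.4 = -11.6

2.7000 - 11.6000i


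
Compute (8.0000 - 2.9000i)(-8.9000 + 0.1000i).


Real = 8*(-8.9) - (-2.9)*0.1 = -71.2 - (-0.29) = -70.91
Imag = 8*0.1 - (8.9)*(-2.9) = 0.8 + 25.81 = 26.61

-70.9100 + 26.6100i


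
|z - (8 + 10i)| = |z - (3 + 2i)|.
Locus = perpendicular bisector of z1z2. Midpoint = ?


Equal distances means the locus is the perpendicular bisector of z1 and z2.
Midpoint = ((8+3)/2, (10+2)/2) = (5.5000, 6.0000)

Perpendicular bisector through (5.5000, 6.0000)


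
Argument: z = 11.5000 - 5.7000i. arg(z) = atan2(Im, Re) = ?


Re = 11.5, Im = -5.7
arg = atan2(-5.7, 11.5) = -26.3654 degrees

arg(z) = -26.3654 degrees


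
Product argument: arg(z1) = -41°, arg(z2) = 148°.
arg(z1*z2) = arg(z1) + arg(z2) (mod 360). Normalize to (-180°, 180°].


arg(z1*z2) = -41° + 148° = 107°
Normalized to (-180°, 180°]: 107°

107°


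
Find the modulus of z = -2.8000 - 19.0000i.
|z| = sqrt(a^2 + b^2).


|z| = sqrt((-2.8)^2 + (-19)^2) = sqrt(7.84 + 361) = sqrt(368.84) = 19.2052

|z| = 19.2052


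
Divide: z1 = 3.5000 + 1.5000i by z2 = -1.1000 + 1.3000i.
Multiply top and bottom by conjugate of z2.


Conjugate of z2 = -1.1000 - 1.3000i
Numerator: (3.5000 + 1.5000i)(-1.1000 - 1.3000i) = -1.9000 - 6.2000i
Denominator: (-1.1)^2 + 1.3^2 = 2.9
Result = (-1.9000 - 6.2000i)/2.9

-0.6552 - 2.1379i


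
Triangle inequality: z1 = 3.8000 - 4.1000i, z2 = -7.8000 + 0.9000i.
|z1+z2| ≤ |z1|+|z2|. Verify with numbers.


|z1| = sqrt(3.8^2 + (-4.1)^2) = sqrt(31.25) = 5.5902
|z2| = sqrt((-7.8)^2 + 0.9^2) = sqrt(61.65) = 7.8518
z1+z2 = -4.0000 - 3.2000i
|z1+z2| = sqrt(26.24) = 5.1225
|z1|+|z2| = 5.5902 + 7.8518 = 13.4420

|z1+z2| = 5.1225 ≤ |z1|+|z2| = 13.4420 (verified)


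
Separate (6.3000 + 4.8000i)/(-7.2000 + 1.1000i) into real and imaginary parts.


Multiply by conjugate: (6.3000 + 4.8000i)(-7.2000 - 1.1000i) / ((-7.2)^2 + 1.1^2)
Numerator real = 6.3*(-7.2) + 4.8*1.1 = -40.08
Numerator imag = 4.8*(-7.2) - 6.3*1.1 = -41.49
Denominator = 53.05
Re(z) = -40.08/53.05 = -0.7555
Im(z) = -41.49/53.05 = -0.7821

Re(z) = -0.7555, Im(z) = -0.7821


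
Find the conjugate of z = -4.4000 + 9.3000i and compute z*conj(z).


z_bar = -4.4000 - 9.3000i
z*z_bar = (-4.4)^2 + 9.3^2 = 19.36 + 86.49 = 105.85

z_bar = -4.4000 - 9.3000i, z*z_bar = 105.85


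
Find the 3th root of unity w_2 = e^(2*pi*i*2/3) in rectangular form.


Angle = 360*2/3 = 240°
a = cos(240°) = -0.5000
b = sin(240°) = -0.8660

-0.5000 - 0.8660i


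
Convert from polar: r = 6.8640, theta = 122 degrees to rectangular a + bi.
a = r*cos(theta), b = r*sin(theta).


a = 6.8640*cos(122°) = 6.8640*(-0.52992) = -3.6374
b = 6.8640*sin(122°) = 6.8640*0.84805 = 5.8210

-3.6374 + 5.8210i


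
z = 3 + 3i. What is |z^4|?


|z| = sqrt(9+9) = sqrt(18) = 4.2426
|z^4| = |z|^4 = (sqrt(18))^4 = 18^2 = 324

|z^4| = 324


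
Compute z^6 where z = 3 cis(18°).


r^6 = 3^6 = 729
n*theta = 6*18° = 108° = 108° (mod 360)
a = 729*cos(108°) = -225.2734
b = 729*sin(108°) = 693.3202

729 cis(108°) = -225.2734 + 693.3202i


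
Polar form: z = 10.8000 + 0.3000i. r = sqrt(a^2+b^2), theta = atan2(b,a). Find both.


r = sqrt(116.64+0.09) = sqrt(116.73) = 10.8042
theta = atan2(0.3, 10.8) = 1.5911 degrees

r = 10.8042, theta = 1.5911 degrees


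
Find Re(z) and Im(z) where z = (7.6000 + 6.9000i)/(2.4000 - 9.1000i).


Multiply by conjugate: (7.6000 + 6.9000i)(2.4000 + 9.1000i) / (2.4^2 + (-9.1)^2)
Numerator real = 7.6*2.4 + 6.9*(-9.1) = -44.55
Numerator imag = 6.9*2.4 - 7.6*(-9.1) = 85.72
Denominator = 88.57
Re(z) = -44.55/88.57 = -0.5030
Im(z) = 85.72/88.57 = 0.9678

Re(z) = -0.5030, Im(z) = 0.9678


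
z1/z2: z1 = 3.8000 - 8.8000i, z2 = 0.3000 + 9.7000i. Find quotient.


Conjugate of z2 = 0.3000 - 9.7000i
Numerator: (3.8000 - 8.8000i)(0.3000 - 9.7000i) = -84.2200 - 39.5000i
Denominator: 0.3^2 + 9.7^2 = 94.18
Result = (-84.2200 - 39.5000i)/94.18

-0.8942 - 0.4194i


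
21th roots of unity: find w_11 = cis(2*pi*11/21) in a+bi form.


Angle = 360*11/21 = 188.5714°
a = cos(188.5714°) = -0.9888
b = sin(188.5714°) = -0.1490

-0.9888 - 0.1490i


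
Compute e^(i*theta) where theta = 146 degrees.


cos(146°) = -0.8290
sin(146°) = 0.5592

e^(i*146°) = -0.8290 + 0.5592i


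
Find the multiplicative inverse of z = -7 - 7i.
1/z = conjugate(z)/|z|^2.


|z|^2 = 49+49 = 98
1/z = (-7 + 7i)/98

1/z = -0.0714 + 0.0714i


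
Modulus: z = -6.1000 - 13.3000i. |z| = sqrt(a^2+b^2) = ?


|z| = sqrt((-6.1)^2 + (-13.3)^2) = sqrt(37.21 + 176.89) = sqrt(214.1) = 14.6322

|z| = 14.6322


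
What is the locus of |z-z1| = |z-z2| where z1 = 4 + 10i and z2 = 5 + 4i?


Equal distances means the locus is the perpendicular bisector of z1 and z2.
Midpoint = ((4+5)/2, (10+4)/2) = (4.5000, 7.0000)

Perpendicular bisector through (4.5000, 7.0000)


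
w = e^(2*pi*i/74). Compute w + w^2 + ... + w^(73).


With w = e^(2*pi*i/74), all 74 of the 74th roots of unity w^0 = 1, w, ..., w^(73) sum to 0: 1 + w + ... + w^(73) = (1 - w^74)/(1 - w) = 0 since w^74 = 1, w ≠ 1.
Removing the root 1: w + w^2 + ... + w^(73) = 0 - 1 = -1

Sum = -1


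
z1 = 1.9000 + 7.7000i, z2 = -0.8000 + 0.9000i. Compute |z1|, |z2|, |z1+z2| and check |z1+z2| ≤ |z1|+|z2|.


|z1| = sqrt(1.9^2 + 7.7^2) = sqrt(62.9) = 7.9310
|z2| = sqrt((-0.8)^2 + 0.9^2) = sqrt(1.45) = 1.2042
z1+z2 = 1.1000 + 8.6000i
|z1+z2| = sqrt(75.17) = 8.6701
|z1|+|z2| = 7.9310 + 1.2042 = 9.1352

|z1+z2| = 8.6701 ≤ |z1|+|z2| = 9.1352 (verified)


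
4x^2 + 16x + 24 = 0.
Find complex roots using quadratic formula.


disc = 16^2 - 4*4*24 = 256 - 384 = -128
sqrt(|disc|) = sqrt(128) = 11.3137
Real part = -16/(2*4) = -2.0000
Imag part = 11.3137/(2*4) = 1.4142

-2.0000 ± 1.4142i


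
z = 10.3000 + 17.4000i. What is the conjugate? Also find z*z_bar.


z_bar = 10.3000 - 17.4000i
z*z_bar = 10.3^2 + 17.4^2 = 106.09 + 302.76 = 408.85

z_bar = 10.3000 - 17.4000i, z*z_bar = 408.85


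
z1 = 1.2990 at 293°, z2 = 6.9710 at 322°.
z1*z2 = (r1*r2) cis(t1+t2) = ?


r = 1.2990 * 6.9710 = 9.0553
theta = 293° + 322° = 615° = 255° (mod 360)

9.0553 cis(255°)


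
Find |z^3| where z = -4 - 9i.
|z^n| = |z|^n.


|z| = sqrt(16+81) = sqrt(97) = 9.8489
|z^3| = |z|^3 = (sqrt(97))^3 = 97*sqrt(97)

|z^3| = 97*sqrt(97) ≈ 955.3392


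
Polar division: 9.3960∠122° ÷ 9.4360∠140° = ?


r = 9.3960 / 9.4360 = 0.9958
theta = 122° - 140° = -18° = 342° (mod 360)

0.9958 cis(342°)


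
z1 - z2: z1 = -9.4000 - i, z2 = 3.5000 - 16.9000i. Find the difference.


Real: -9.4 - 3.5 = -12.9
Imag: -1 + 16.9 = 15.9

-12.9000 + 15.9000i


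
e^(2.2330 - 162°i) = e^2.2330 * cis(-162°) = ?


e^2.2330 = 9.3278
cos(-162°) = -0.95106
sin(-162°) = -0.30902
Real = 9.3278*(-0.95106) = -8.8713
Imag = 9.3278*(-0.30902) = -2.8825

-8.8713 - 2.8825i


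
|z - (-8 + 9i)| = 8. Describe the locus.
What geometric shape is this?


|z - z0| = r is a circle with center z0 and radius r.
Center = (-8, 9), radius = 8

Circle with center (-8, 9) and radius 8


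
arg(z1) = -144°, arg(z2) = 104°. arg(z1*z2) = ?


arg(z1*z2) = -144° + 104° = -40°
Normalized to (-180°, 180°]: -40°

-40°


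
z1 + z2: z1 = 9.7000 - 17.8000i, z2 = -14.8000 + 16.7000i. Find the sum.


Real: 9.7 - 14.8 = -5.1
Imag: -17.8 + 16.7 = -1.1

-5.1000 - 1.1000i


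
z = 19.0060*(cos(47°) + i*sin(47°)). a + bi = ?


a = 19.0060*cos(47°) = 19.0060*0.682 = 12.9621
b = 19.0060*sin(47°) = 19.0060*0.731354 = 13.9001

12.9621 + 13.9001i


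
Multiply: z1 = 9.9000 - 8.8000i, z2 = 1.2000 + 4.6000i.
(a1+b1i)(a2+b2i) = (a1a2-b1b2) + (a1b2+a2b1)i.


Real = 9.9*1.2 - (-8.8)*4.6 = 11.88 - (-40.48) = 52.36
Imag = 9.9*4.6 + 1.2*(-8.8) = 45.54 - (10.56) = 34.98

52.3600 + 34.9800i


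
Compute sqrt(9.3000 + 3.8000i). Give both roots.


|z| = sqrt(86.49+14.44) = 10.0464
sqrt((|z|+a)/2) = sqrt((10.0464+9.3)/2) = sqrt(9.6732) = 3.1102
sqrt((|z|-a)/2) = sqrt((10.0464-9.3)/2) = sqrt(0.3732) = 0.6109

±(3.1102 + 0.6109i) i.e. 3.1102 + 0.6109i and -3.1102 - 0.6109i


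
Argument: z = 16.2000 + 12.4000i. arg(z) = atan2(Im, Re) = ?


Re = 16.2, Im = 12.4
arg = atan2(12.4, 16.2) = 37.4316 degrees

arg(z) = 37.4316 degrees


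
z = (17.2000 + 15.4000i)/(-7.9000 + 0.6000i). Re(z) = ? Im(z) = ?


Multiply by conjugate: (17.2000 + 15.4000i)(-7.9000 - 0.6000i) / ((-7.9)^2 + 0.6^2)
Numerator real = 17.2*(-7.9) + 15.4*0.6 = -126.64
Numerator imag = 15.4*(-7.9) - 17.2*0.6 = -131.98
Denominator = 62.77
Re(z) = -126.64/62.77 = -2.0175
Im(z) = -131.98/62.77 = -2.1026

Re(z) = -2.0175, Im(z) = -2.1026


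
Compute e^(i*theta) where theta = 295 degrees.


cos(295°) = 0.4226
sin(295°) = -0.9063

e^(i*295°) = 0.4226 - 0.9063i


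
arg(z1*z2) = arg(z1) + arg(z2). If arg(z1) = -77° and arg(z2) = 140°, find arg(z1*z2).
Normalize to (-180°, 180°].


arg(z1*z2) = -77° + 140° = 63°
Normalized to (-180°, 180°]: 63°

63°


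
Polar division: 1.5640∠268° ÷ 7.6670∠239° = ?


r = 1.5640 / 7.6670 = 0.2040
theta = 268° - 239° = 29° = 29° (mod 360)

0.2040 cis(29°)


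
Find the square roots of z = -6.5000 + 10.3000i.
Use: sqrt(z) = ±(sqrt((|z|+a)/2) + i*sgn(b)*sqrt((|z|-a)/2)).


|z| = sqrt(42.25+106.09) = 12.1795
sqrt((|z|+a)/2) = sqrt((12.1795+(-6.5))/2) = sqrt(2.8397) = 1.6852
sqrt((|z|-a)/2) = sqrt((12.1795-(-6.5))/2) = sqrt(9.3397) = 3.0561

±(1.6852 + 3.0561i) i.e. 1.6852 + 3.0561i and -1.6852 - 3.0561i


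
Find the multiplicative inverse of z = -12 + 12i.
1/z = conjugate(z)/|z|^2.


|z|^2 = 144+144 = 288
1/z = (-12 - 12i)/288

1/z = -0.0417 - 0.0417i


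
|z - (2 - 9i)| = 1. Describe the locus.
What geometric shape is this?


|z - z0| = r is a circle with center z0 and radius r.
Center = (2, -9), radius = 1

Circle with center (2, -9) and radius 1


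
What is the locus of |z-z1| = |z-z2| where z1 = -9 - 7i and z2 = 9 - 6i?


Equal distances means the locus is the perpendicular bisector of z1 and z2.
Midpoint = ((-9+9)/2, (-7+(-6))/2) = (0, -6.5000)

Perpendicular bisector through (0, -6.5000)


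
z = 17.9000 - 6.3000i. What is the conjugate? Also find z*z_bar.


z_bar = 17.9000 + 6.3000i
z*z_bar = 17.9^2 + (-6.3)^2 = 320.41 + 39.69 = 360.1

z_bar = 17.9000 + 6.3000i, z*z_bar = 360.1


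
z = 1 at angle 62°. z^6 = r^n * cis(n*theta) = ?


r^6 = 1^6 = 1
n*theta = 6*62° = 372° = 12° (mod 360)
a = 1*cos(12°) = 0.9781
b = 1*sin(12°) = 0.2079

1 cis(12°) = 0.9781 + 0.2079i


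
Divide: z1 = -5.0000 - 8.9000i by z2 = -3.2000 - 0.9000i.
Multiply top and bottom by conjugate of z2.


Conjugate of z2 = -3.2000 + 0.9000i
Numerator: (-5.0000 - 8.9000i)(-3.2000 + 0.9000i) = 24.0100 + 23.9800i
Denominator: (-3.2)^2 + (-0.9)^2 = 11.05
Result = (24.0100 + 23.9800i)/11.05

2.1729 + 2.1701i


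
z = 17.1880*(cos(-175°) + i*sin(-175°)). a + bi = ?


a = 17.1880*cos(-175°) = 17.1880*(-0.996195) = -17.1226
b = 17.1880*sin(-175°) = 17.1880*(-0.087156) = -1.4980

-17.1226 - 1.4980i


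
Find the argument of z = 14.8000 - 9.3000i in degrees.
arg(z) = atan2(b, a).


Re = 14.8, Im = -9.3
arg = atan2(-9.3, 14.8) = -32.1444 degrees

arg(z) = -32.1444 degrees


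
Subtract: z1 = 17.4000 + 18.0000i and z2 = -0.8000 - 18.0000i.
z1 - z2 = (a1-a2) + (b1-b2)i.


Real: 17.4 + 0.8 = 18.2
Imag: 18 + 18 = 36

18.2000 + 36.0000i


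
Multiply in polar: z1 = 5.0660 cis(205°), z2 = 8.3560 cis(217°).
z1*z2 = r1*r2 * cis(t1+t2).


r = 5.0660 * 8.3560 = 42.3315
theta = 205° + 217° = 422° = 62° (mod 360)

42.3315 cis(62°)


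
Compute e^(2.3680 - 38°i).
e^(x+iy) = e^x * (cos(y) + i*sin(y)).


e^2.3680 = 10.6760
cos(-38°) = 0.78801
sin(-38°) = -0.61566
Real = 10.6760*0.78801 = 8.4128
Imag = 10.6760*(-0.61566) = -6.5728

8.4128 - 6.5728i


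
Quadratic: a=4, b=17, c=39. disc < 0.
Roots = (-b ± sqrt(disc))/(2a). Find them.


disc = 17^2 - 4*4*39 = 289 - 624 = -335
sqrt(|disc|) = sqrt(335) = 18.3030
Real part = -17/(2*4) = -2.1250
Imag part = 18.3030/(2*4) = 2.2879

-2.1250 ± 2.2879i


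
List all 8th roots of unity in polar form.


The 8th roots of unity are cis(360k/8°) for k=0..7
Angle step = 360/8 = 45°
Primitive root: cis(45°)
Primitive root = 0.7071 + 0.7071i

8 roots at angles: 0°, 45°, 90°, 135°, 180°, 225°, 270°, 315°


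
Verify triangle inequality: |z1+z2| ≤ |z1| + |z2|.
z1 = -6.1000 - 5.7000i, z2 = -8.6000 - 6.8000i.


|z1| = sqrt((-6.1)^2 + (-5.7)^2) = sqrt(69.7) = 8.3487
|z2| = sqrt((-8.6)^2 + (-6.8)^2) = sqrt(120.2) = 10.9636
z1+z2 = -14.7000 - 12.5000i
|z1+z2| = sqrt(372.34) = 19.2961
|z1|+|z2| = 8.3487 + 10.9636 = 19.3123

|z1+z2| = 19.2961 ≤ |z1|+|z2| = 19.3123 (verified)


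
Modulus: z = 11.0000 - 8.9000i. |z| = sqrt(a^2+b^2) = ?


|z| = sqrt(11^2 + (-8.9)^2) = sqrt(121 + 79.21) = sqrt(200.21) = 14.1496

|z| = 14.1496


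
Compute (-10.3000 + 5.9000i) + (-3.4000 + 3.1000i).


Real: -10.3 - 3.4 = -13.7
Imag: 5.9 + 3.1 = 9

-13.7000 + 9.0000i


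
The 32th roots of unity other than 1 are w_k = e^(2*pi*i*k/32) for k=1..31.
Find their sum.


With w = e^(2*pi*i/32), all 32 of the 32th roots of unity w^0 = 1, w, ..., w^(31) sum to 0: 1 + w + ... + w^(31) = (1 - w^32)/(1 - w) = 0 since w^32 = 1, w ≠ 1.
Removing the root 1: w + w^2 + ... + w^(31) = 0 - 1 = -1

Sum = -1


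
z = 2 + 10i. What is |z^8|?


|z| = sqrt(4+100) = sqrt(104) = 10.1980
|z^8| = |z|^8 = (sqrt(104))^8 = 104^4 = 116985856

|z^8| = 116985856


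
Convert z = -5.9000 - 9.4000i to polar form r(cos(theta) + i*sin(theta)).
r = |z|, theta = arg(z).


r = sqrt(34.81+88.36) = sqrt(123.17) = 11.0982
theta = atan2(-9.4, -5.9) = -122.1148 degrees

r = 11.0982, theta = -122.1148 degrees


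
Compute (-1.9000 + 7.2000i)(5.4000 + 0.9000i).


Real = -1.9*5.4 - 7.2*0.9 = -10.26 - 6.48 = -16.74
Imag = -1.9*0.9 + 5.4*7.2 = -1.71 + 38.88 = 37.17

-16.7400 + 37.1700i


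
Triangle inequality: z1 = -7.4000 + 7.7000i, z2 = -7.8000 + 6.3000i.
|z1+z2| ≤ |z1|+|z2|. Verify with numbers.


|z1| = sqrt((-7.4)^2 + 7.7^2) = sqrt(114.05) = 10.6794
|z2| = sqrt((-7.8)^2 + 6.3^2) = sqrt(100.53) = 10.0265
z1+z2 = -15.2000 + 14.0000i
|z1+z2| = sqrt(427.04) = 20.6649
|z1|+|z2| = 10.6794 + 10.0265 = 20.7059

|z1+z2| = 20.6649 ≤ |z1|+|z2| = 20.7059 (verified)


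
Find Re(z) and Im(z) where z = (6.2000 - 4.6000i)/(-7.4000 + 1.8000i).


Multiply by conjugate: (6.2000 - 4.6000i)(-7.4000 - 1.8000i) / ((-7.4)^2 + 1.8^2)
Numerator real = 6.2*(-7.4) - (4.6)*1.8 = -54.16
Numerator imag = -4.6*(-7.4) - 6.2*1.8 = 22.88
Denominator = 58
Re(z) = -54.16/58 = -0.9338
Im(z) = 22.88/58 = 0.3945

Re(z) = -0.9338, Im(z) = 0.3945


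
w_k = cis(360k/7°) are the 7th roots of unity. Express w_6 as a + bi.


Angle = 360*6/7 = 308.5714°
a = cos(308.5714°) = 0.6235
b = sin(308.5714°) = -0.7818

0.6235 - 0.7818i


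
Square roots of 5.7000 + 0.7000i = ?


|z| = sqrt(32.49+0.49) = 5.7428
sqrt((|z|+a)/2) = sqrt((5.7428+5.7)/2) = sqrt(5.7214) = 2.3919
sqrt((|z|-a)/2) = sqrt((5.7428-5.7)/2) = sqrt(0.0214) = 0.1463

±(2.3919 + 0.1463i) i.e. 2.3919 + 0.1463i and -2.3919 - 0.1463i


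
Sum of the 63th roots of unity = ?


The sum of all 63th roots of unity is 0.
Geometric series: (1 - w^63)/(1 - w) = (1-1)/(1-w) = 0 since w^63 = 1, w ≠ 1.
Alternatively: coefficient of z^62 in z^63 - 1 is 0.

0


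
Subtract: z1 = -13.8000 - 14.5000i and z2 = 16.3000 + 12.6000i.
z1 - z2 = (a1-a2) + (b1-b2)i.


Real: -13.8 - 16.3 = -30.1
Imag: -14.5 - 12.6 = -27.1

-30.1000 - 27.1000i


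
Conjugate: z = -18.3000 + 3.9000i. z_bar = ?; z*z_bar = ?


z_bar = -18.3000 - 3.9000i
z*z_bar = (-18.3)^2 + 3.9^2 = 334.89 + 15.21 = 350.1

z_bar = -18.3000 - 3.9000i, z*z_bar = 350.1


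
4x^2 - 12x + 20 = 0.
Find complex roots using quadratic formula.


disc = (-12)^2 - 4*4*20 = 144 - 320 = -176
sqrt(|disc|) = sqrt(176) = 13.2665
Real part = 12/(2*4) = 1.5000
Imag part = 13.2665/(2*4) = 1.6583

1.5000 ± 1.6583i


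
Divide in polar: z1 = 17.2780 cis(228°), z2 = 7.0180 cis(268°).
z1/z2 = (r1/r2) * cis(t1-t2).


r = 17.2780 / 7.0180 = 2.4620
theta = 228° - 268° = -40° = 320° (mod 360)

2.4620 cis(320°)


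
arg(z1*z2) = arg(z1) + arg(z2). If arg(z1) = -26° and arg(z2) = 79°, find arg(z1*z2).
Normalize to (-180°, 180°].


arg(z1*z2) = -26° + 79° = 53°
Normalized to (-180°, 180°]: 53°

53°


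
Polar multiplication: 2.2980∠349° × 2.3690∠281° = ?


r = 2.2980 * 2.3690 = 5.4440
theta = 349° + 281° = 630° = 270° (mod 360)

5.4440 cis(270°)


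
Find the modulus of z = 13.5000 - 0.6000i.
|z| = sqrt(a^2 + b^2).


|z| = sqrt(13.5^2 + (-0.6)^2) = sqrt(182.25 + 0.36) = sqrt(182.61) = 13.5133

|z| = 13.5133


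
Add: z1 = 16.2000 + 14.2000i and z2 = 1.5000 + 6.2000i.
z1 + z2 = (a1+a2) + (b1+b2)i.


Real: 16.2 + 1.5 = 17.7
Imag: 14.2 + 6.2 = 20.4

17.7000 + 20.4000i


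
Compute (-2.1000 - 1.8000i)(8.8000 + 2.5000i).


Real = -2.1*8.8 - (-1.8)*2.5 = -18.48 - (-4.5) = -13.98
Imag = -2.1*2.5 + 8.8*(-1.8) = -5.25 - (15.84) = -21.09

-13.9800 - 21.0900i


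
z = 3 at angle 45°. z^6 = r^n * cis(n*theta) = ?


r^6 = 3^6 = 729
n*theta = 6*45° = 270° = 270° (mod 360)
a = 729*cos(270°) = 0
b = 729*sin(270°) = -729.0000

729 cis(270°) = 0 - 729.0000i


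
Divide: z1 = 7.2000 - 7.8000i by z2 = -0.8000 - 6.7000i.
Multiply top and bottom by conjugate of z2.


Conjugate of z2 = -0.8000 + 6.7000i
Numerator: (7.2000 - 7.8000i)(-0.8000 + 6.7000i) = 46.5000 + 54.4800i
Denominator: (-0.8)^2 + (-6.7)^2 = 45.53
Result = (46.5000 + 54.4800i)/45.53

1.0213 + 1.1966i


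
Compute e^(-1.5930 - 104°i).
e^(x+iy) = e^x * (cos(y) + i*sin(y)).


e^-1.5930 = 0.2033
cos(-104°) = -0.2419
sin(-104°) = -0.9703
Real = 0.2033*(-0.2419) = -0.0492
Imag = 0.2033*(-0.9703) = -0.1973

-0.0492 - 0.1973i


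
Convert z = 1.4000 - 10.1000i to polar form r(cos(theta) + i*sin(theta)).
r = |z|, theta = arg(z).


r = sqrt(1.96+102.01) = sqrt(103.97) = 10.1966
theta = atan2(-10.1, 1.4) = -82.1083 degrees

r = 10.1966, theta = -82.1083 degrees


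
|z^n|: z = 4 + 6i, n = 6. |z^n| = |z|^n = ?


|z| = sqrt(16+36) = sqrt(52) = 7.2111
|z^6| = |z|^6 = (sqrt(52))^6 = 52^3 = 140608

|z^6| = 140608


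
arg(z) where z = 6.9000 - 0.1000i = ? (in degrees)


Re = 6.9, Im = -0.1
arg = atan2(-0.1, 6.9) = -0.8303 degrees

arg(z) = -0.8303 degrees


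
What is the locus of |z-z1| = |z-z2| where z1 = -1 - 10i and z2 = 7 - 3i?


Equal distances means the locus is the perpendicular bisector of z1 and z2.
Midpoint = ((-1+7)/2, (-10+(-3))/2) = (3.0000, -6.5000)

Perpendicular bisector through (3.0000, -6.5000)


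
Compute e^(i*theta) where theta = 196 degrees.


cos(196°) = -0.9613
sin(196°) = -0.2756

e^(i*196°) = -0.9613 - 0.2756i


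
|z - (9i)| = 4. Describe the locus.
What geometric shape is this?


|z - z0| = r is a circle with center z0 and radius r.
Center = (0, 9), radius = 4

Circle with center (0, 9) and radius 4


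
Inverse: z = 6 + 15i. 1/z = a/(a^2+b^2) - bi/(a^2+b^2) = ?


|z|^2 = 36+225 = 261
1/z = (6 - 15i)/261

1/z = 0.0230 - 0.0575i


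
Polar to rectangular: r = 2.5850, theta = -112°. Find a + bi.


a = 2.5850*cos(-112°) = 2.5850*(-0.37461) = -0.9684
b = 2.5850*sin(-112°) = 2.5850*(-0.9272) = -2.3968

-0.9684 - 2.3968i


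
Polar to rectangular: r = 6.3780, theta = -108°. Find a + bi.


a = 6.3780*cos(-108°) = 6.3780*(-0.30902) = -1.9709
b = 6.3780*sin(-108°) = 6.3780*(-0.951057) = -6.0658

-1.9709 - 6.0658i


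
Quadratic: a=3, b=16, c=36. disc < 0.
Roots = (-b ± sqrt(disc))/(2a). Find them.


disc = 16^2 - 4*3*36 = 256 - 432 = -176
sqrt(|disc|) = sqrt(176) = 13.2665
Real part = -16/(2*3) = -2.6667
Imag part = 13.2665/(2*3) = 2.2111

-2.6667 ± 2.2111i


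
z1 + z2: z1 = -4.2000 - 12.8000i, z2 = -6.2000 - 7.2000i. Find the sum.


Real: -4.2 - 6.2 = -10.4
Imag: -12.8 - 7.2 = -20

-10.4000 - 20.0000i


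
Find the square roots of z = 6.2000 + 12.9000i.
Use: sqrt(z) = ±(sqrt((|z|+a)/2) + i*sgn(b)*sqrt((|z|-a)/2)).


|z| = sqrt(38.44+166.41) = 14.3126
sqrt((|z|+a)/2) = sqrt((14.3126+6.2)/2) = sqrt(10.2563) = 3.2025
sqrt((|z|-a)/2) = sqrt((14.3126-6.2)/2) = sqrt(4.0563) = 2.0140

±(3.2025 + 2.0140i) i.e. 3.2025 + 2.0140i and -3.2025 - 2.0140i


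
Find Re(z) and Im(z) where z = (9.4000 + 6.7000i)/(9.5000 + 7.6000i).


Multiply by conjugate: (9.4000 + 6.7000i)(9.5000 - 7.6000i) / (9.5^2 + 7.6^2)
Numerator real = 9.4*9.5 + 6.7*7.6 = 140.22
Numerator imag = 6.7*9.5 - 9.4*7.6 = -7.79
Denominator = 148.01
Re(z) = 140.22/148.01 = 0.9474
Im(z) = -7.79/148.01 = -0.0526

Re(z) = 0.9474, Im(z) = -0.0526


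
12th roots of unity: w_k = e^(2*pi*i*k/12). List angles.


The 12th roots of unity are cis(360k/12°) for k=0..11
Angle step = 360/12 = 30°
Primitive root: cis(30°)
Primitive root = 0.8660 + 0.5000i

12 roots at angles: 0°, 30°, 60°, 90°, 120°, 150°, 180°, 210°, 240°, 270°, 300°, 330°


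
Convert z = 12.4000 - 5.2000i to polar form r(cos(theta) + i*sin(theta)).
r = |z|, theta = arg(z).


r = sqrt(153.76+27.04) = sqrt(180.8) = 13.4462
theta = atan2(-5.2, 12.4) = -22.7510 degrees

r = 13.4462, theta = -22.7510 degrees


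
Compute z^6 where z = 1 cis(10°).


r^6 = 1^6 = 1
n*theta = 6*10° = 60° = 60° (mod 360)
a = 1*cos(60°) = 0.5000
b = 1*sin(60°) = 0.8660

1 cis(60°) = 0.5000 + 0.8660i


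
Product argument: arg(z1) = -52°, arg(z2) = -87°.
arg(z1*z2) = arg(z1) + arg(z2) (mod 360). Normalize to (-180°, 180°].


arg(z1*z2) = -52° - 87° = -139°
Normalized to (-180°, 180°]: -139°

-139°


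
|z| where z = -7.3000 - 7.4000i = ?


|z| = sqrt((-7.3)^2 + (-7.4)^2) = sqrt(53.29 + 54.76) = sqrt(108.05) = 10.3947

|z| = 10.3947


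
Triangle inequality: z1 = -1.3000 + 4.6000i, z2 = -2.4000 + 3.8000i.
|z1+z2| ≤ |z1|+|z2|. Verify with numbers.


|z1| = sqrt((-1.3)^2 + 4.6^2) = sqrt(22.85) = 4.7802
|z2| = sqrt((-2.4)^2 + 3.8^2) = sqrt(20.2) = 4.4944
z1+z2 = -3.7000 + 8.4000i
|z1+z2| = sqrt(84.25) = 9.1788
|z1|+|z2| = 4.7802 + 4.4944 = 9.2746

|z1+z2| = 9.1788 ≤ |z1|+|z2| = 9.2746 (verified)


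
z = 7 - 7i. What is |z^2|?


|z| = sqrt(49+49) = sqrt(98) = 9.8995
|z^2| = |z|^2 = (sqrt(98))^2 = 98

|z^2| = 98


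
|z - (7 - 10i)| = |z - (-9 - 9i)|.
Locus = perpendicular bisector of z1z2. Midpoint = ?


Equal distances means the locus is the perpendicular bisector of z1 and z2.
Midpoint = ((7+(-9))/2, (-10+(-9))/2) = (-1.0000, -9.5000)

Perpendicular bisector through (-1.0000, -9.5000)


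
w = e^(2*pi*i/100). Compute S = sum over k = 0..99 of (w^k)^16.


The roots are w_k = w^k with w = e^(2*pi*i/100), and (w^k)^16 = (w^16)^k.
So S = 1 + u + u^2 + ... + u^(99) with u = w^16.
16 = 0*100 + 16, so 16 is not a multiple of 100: u = w^16 ≠ 1 (w is a primitive 100th root), while u^100 = (w^100)^16 = 1.
Geometric series: S = (1 - u^100)/(1 - u) = (1 - 1)/(1 - u) = 0

S = 0


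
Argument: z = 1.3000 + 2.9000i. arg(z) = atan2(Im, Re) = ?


Re = 1.3, Im = 2.9
arg = atan2(2.9, 1.3) = 65.8545 degrees

arg(z) = 65.8545 degrees


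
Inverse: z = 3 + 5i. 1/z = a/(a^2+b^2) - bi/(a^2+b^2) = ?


|z|^2 = 9+25 = 34
1/z = (3 - 5i)/34

1/z = 0.0882 - 0.1471i


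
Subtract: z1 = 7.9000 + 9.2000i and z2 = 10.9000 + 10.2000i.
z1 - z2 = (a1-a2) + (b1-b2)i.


Real: 7.9 - 10.9 = -3
Imag: 9.2 - 10.2 = -1

-3.0000 - i


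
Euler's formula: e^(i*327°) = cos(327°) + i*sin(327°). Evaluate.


cos(327°) = 0.8387
sin(327°) = -0.5446

e^(i*327°) = 0.8387 - 0.5446i


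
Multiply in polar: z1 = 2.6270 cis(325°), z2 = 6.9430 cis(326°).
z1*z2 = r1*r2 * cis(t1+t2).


r = 2.6270 * 6.9430 = 18.2393
theta = 325° + 326° = 651° = 291° (mod 360)

18.2393 cis(291°)


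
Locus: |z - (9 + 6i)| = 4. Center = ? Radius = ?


|z - z0| = r is a circle with center z0 and radius r.
Center = (9, 6), radius = 4

Circle with center (9, 6) and radius 4


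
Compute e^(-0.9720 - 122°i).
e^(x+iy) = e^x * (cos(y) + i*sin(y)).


e^-0.9720 = 0.3783
cos(-122°) = -0.5299
sin(-122°) = -0.848
Real = 0.3783*(-0.5299) = -0.2005
Imag = 0.3783*(-0.848) = -0.3208

-0.2005 - 0.3208i


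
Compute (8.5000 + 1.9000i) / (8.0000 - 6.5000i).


Conjugate of z2 = 8.0000 + 6.5000i
Numerator: (8.5000 + 1.9000i)(8.0000 + 6.5000i) = 55.6500 + 70.4500i
Denominator: 8^2 + (-6.5)^2 = 106.25
Result = (55.6500 + 70.4500i)/106.25

0.5238 + 0.6631i


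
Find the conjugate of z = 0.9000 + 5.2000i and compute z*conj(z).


z_bar = 0.9000 - 5.2000i
z*z_bar = 0.9^2 + 5.2^2 = 0.81 + 27.04 = 27.85

z_bar = 0.9000 - 5.2000i, z*z_bar = 27.85


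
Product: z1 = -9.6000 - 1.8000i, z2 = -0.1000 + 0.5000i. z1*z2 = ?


Real = -9.6*(-0.1) - (-1.8)*0.5 = 0.96 - (-0.9) = 1.86
Imag = -9.6*0.5 - (0.1)*(-1.8) = -4.8 + 0.18 = -4.62

1.8600 - 4.6200i


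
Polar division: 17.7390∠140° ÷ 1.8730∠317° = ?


r = 17.7390 / 1.8730 = 9.4709
theta = 140° - 317° = -177° = 183° (mod 360)

9.4709 cis(183°)


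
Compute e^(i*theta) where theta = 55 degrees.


cos(55°) = 0.5736
sin(55°) = 0.8192

e^(i*55°) = 0.5736 + 0.8192i


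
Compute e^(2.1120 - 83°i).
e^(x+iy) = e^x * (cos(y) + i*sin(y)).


e^2.1120 = 8.2648
cos(-83°) = 0.12187
sin(-83°) = -0.99255
Real = 8.2648*0.12187 = 1.0072
Imag = 8.2648*(-0.99255) = -8.2032

1.0072 - 8.2032i


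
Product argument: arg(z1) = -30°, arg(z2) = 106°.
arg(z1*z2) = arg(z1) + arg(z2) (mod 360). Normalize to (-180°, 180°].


arg(z1*z2) = -30° + 106° = 76°
Normalized to (-180°, 180°]: 76°

76°


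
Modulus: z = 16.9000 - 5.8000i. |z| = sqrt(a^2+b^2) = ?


|z| = sqrt(16.9^2 + (-5.8)^2) = sqrt(285.61 + 33.64) = sqrt(319.25) = 17.8676

|z| = 17.8676


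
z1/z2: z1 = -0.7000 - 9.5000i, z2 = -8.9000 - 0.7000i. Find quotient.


Conjugate of z2 = -8.9000 + 0.7000i
Numerator: (-0.7000 - 9.5000i)(-8.9000 + 0.7000i) = 12.8800 + 84.0600i
Denominator: (-8.9)^2 + (-0.7)^2 = 79.7
Result = (12.8800 + 84.0600i)/79.7

0.1616 + 1.0547i


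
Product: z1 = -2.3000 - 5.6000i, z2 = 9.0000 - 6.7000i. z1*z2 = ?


Real = -2.3*9 - (-5.6)*(-6.7) = -20.7 - 37.52 = -58.22
Imag = -2.3*(-6.7) + 9*(-5.6) = 15.41 - (50.4) = -34.99

-58.2200 - 34.9900i


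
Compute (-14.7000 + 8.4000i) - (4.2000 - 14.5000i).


Real: -14.7 - 4.2 = -18.9
Imag: 8.4 + 14.5 = 22.9

-18.9000 + 22.9000i


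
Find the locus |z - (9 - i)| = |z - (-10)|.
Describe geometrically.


Equal distances means the locus is the perpendicular bisector of z1 and z2.
Midpoint = ((9+(-10))/2, (-1+0)/2) = (-0.5000, -0.5000)

Perpendicular bisector through (-0.5000, -0.5000)


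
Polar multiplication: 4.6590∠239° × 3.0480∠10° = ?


r = 4.6590 * 3.0480 = 14.2006
theta = 239° + 10° = 249° = 249° (mod 360)

14.2006 cis(249°)


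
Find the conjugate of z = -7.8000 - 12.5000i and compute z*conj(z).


z_bar = -7.8000 + 12.5000i
z*z_bar = (-7.8)^2 + (-12.5)^2 = 60.84 + 156.25 = 217.09

z_bar = -7.8000 + 12.5000i, z*z_bar = 217.09


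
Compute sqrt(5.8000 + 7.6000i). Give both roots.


|z| = sqrt(33.64+57.76) = 9.5603
sqrt((|z|+a)/2) = sqrt((9.5603+5.8)/2) = sqrt(7.6802) = 2.7713
sqrt((|z|-a)/2) = sqrt((9.5603-5.8)/2) = sqrt(1.8802) = 1.3712

±(2.7713 + 1.3712i) i.e. 2.7713 + 1.3712i and -2.7713 - 1.3712i


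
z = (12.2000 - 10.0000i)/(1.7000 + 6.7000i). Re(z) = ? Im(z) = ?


Multiply by conjugate: (12.2000 - 10.0000i)(1.7000 - 6.7000i) / (1.7^2 + 6.7^2)
Numerator real = 12.2*1.7 - (10)*6.7 = -46.26
Numerator imag = -10*1.7 - 12.2*6.7 = -98.74
Denominator = 47.78
Re(z) = -46.26/47.78 = -0.9682
Im(z) = -98.74/47.78 = -2.0666

Re(z) = -0.9682, Im(z) = -2.0666


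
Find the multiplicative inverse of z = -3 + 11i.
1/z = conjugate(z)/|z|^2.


|z|^2 = 9+121 = 130
1/z = (-3 - 11i)/130

1/z = -0.0231 - 0.0846i


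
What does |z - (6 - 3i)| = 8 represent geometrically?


|z - z0| = r is a circle with center z0 and radius r.
Center = (6, -3), radius = 8

Circle with center (6, -3) and radius 8


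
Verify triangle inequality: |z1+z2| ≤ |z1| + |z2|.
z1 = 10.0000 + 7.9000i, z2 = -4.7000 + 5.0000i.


|z1| = sqrt(10^2 + 7.9^2) = sqrt(162.41) = 12.7440
|z2| = sqrt((-4.7)^2 + 5^2) = sqrt(47.09) = 6.8622
z1+z2 = 5.3000 + 12.9000i
|z1+z2| = sqrt(194.5) = 13.9463
|z1|+|z2| = 12.7440 + 6.8622 = 19.6062

|z1+z2| = 13.9463 ≤ |z1|+|z2| = 19.6062 (verified)
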